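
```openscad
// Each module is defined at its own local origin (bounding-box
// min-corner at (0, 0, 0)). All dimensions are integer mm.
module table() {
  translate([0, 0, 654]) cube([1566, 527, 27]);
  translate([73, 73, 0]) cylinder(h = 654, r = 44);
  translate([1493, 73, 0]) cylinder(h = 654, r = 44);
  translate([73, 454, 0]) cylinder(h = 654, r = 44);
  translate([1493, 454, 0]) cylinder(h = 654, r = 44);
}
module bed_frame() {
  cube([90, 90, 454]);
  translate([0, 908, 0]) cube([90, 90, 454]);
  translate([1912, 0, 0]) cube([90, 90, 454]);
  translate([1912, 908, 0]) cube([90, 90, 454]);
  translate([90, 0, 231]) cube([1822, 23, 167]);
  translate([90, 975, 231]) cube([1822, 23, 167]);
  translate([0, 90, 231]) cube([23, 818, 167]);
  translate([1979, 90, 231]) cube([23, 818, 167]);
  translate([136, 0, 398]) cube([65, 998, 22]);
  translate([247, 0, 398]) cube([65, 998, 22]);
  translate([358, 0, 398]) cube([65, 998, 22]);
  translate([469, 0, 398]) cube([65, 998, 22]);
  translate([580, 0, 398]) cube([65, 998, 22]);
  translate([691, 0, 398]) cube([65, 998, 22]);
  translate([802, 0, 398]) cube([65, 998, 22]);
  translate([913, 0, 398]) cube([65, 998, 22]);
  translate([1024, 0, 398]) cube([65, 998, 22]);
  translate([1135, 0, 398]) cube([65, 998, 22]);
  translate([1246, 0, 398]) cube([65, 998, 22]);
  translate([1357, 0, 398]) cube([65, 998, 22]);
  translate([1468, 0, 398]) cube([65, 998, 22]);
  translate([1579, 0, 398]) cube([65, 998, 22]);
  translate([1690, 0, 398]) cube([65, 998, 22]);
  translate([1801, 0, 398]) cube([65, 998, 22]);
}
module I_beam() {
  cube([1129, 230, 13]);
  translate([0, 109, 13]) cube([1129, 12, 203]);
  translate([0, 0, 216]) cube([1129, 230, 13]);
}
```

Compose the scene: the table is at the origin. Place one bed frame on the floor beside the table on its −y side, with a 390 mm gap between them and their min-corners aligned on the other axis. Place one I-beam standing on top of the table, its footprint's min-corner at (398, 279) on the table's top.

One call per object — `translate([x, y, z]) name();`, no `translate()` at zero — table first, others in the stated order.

table();
translate([0, -1388, 0]) bed_frame();
translate([398, 279, 681]) I_beam();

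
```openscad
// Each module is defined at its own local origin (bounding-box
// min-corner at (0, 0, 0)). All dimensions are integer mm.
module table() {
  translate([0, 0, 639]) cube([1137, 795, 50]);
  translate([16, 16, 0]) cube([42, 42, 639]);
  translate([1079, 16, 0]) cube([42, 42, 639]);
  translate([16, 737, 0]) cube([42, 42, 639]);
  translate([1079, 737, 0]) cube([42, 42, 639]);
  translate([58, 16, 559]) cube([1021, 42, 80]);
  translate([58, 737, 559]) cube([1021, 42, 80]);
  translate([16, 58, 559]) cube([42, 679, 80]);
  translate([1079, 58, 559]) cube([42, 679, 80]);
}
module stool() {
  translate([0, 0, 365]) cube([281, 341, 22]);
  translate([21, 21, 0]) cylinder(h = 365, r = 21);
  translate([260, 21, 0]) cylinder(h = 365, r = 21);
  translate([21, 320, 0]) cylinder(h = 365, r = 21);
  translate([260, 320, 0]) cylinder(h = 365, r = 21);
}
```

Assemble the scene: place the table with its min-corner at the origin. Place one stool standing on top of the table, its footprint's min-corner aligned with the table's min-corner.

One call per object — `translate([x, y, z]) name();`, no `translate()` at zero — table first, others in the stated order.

table();
translate([0, 0, 689]) stool();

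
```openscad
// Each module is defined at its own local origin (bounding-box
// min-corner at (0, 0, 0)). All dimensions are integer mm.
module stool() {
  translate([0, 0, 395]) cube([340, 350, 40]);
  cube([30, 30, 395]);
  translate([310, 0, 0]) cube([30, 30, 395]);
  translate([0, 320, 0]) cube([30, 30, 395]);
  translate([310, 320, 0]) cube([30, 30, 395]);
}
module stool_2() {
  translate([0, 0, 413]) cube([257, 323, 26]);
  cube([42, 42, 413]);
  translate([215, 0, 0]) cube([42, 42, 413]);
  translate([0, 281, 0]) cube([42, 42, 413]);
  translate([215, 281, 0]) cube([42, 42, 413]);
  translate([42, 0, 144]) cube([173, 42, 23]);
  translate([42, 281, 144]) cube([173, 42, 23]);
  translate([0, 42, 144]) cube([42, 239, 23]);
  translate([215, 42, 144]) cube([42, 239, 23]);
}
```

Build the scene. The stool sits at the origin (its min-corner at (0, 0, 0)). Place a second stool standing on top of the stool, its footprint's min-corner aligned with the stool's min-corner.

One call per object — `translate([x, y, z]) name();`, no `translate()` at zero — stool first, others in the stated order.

stool();
translate([0, 0, 435]) stool_2();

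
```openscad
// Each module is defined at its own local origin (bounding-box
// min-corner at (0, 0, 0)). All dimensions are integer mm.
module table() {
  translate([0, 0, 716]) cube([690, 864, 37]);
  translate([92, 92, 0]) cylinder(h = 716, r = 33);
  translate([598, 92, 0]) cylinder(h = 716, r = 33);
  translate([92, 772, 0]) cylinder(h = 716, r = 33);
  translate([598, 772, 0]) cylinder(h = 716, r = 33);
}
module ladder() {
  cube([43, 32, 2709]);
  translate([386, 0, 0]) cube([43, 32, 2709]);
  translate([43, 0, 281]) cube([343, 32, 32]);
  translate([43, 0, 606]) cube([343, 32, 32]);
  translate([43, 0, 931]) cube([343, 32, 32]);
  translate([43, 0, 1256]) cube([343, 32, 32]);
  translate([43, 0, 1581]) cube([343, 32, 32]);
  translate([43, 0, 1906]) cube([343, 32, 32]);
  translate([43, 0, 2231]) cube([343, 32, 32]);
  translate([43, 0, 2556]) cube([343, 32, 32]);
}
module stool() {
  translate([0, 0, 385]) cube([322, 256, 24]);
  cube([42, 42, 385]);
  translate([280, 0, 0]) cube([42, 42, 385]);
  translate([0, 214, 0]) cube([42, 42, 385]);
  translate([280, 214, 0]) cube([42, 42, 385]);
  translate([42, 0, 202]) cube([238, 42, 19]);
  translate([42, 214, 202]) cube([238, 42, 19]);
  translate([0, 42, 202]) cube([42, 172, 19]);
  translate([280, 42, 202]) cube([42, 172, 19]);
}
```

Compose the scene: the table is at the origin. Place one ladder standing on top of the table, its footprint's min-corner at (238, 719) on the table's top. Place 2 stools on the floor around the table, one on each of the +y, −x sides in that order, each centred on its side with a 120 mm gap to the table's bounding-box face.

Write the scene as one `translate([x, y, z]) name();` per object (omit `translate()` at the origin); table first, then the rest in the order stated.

table();
translate([238, 719, 753]) ladder();
translate([184, 984, 0]) stool();
translate([-442, 304, 0]) stool();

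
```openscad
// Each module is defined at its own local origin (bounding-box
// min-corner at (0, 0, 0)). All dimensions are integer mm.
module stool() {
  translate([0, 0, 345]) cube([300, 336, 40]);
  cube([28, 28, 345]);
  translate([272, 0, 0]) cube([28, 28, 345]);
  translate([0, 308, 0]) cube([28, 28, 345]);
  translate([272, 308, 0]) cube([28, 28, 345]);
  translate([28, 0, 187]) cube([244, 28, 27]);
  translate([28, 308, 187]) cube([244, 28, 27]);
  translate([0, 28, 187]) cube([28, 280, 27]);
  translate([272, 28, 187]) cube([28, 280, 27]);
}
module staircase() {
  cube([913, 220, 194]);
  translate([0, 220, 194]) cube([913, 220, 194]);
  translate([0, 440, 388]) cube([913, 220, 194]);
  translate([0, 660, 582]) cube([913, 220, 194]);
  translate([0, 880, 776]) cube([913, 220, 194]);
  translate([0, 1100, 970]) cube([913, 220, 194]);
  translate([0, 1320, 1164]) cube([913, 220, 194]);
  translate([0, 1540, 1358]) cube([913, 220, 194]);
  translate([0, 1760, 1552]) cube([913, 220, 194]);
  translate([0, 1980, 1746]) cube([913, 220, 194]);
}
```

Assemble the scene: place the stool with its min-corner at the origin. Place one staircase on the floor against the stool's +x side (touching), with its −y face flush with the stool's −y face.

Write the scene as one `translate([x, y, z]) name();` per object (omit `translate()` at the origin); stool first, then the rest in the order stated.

stool();
translate([300, 0, 0]) staircase();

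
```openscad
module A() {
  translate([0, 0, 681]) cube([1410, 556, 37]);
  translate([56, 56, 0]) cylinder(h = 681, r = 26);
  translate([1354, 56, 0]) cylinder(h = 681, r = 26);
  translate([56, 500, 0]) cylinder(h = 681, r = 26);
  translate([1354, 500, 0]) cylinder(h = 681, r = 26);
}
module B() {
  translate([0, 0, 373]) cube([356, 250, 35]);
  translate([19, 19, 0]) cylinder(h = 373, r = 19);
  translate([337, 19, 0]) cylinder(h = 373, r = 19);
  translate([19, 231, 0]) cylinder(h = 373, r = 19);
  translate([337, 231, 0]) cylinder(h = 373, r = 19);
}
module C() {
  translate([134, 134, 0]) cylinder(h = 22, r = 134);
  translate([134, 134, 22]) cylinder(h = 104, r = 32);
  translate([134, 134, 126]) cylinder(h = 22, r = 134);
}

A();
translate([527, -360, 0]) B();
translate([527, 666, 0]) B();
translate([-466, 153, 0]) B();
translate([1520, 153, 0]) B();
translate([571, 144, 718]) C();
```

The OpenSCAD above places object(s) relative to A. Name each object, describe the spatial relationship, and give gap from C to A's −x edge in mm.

The spool's min-x is at 571; the table's min-x is 0; gap = 571 mm.

A is a table. B is a stool. C is a spool. Four stools sit around the table at the −y, +y, −x, +x sides. The spool is on top of the table, centred. The gap from the spool to the table's −x edge is 571 mm.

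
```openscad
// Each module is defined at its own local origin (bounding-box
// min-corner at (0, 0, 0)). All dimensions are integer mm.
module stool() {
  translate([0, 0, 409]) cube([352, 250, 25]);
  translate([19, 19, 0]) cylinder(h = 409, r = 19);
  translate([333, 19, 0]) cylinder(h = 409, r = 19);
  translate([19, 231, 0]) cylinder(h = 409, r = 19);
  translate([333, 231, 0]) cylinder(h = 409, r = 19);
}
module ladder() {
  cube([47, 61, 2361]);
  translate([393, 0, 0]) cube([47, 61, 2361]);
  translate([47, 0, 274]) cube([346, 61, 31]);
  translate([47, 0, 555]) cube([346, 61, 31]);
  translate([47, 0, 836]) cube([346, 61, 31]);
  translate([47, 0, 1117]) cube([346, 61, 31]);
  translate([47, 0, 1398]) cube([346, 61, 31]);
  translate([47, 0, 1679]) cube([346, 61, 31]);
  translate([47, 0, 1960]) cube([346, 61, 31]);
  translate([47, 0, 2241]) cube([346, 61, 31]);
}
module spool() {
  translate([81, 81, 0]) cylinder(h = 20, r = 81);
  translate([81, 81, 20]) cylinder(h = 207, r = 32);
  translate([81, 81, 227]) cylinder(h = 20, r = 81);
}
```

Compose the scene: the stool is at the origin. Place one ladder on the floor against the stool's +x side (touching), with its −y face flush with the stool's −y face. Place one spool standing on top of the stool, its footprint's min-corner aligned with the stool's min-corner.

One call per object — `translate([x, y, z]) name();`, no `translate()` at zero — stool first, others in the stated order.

stool();
translate([352, 0, 0]) ladder();
translate([0, 0, 434]) spool();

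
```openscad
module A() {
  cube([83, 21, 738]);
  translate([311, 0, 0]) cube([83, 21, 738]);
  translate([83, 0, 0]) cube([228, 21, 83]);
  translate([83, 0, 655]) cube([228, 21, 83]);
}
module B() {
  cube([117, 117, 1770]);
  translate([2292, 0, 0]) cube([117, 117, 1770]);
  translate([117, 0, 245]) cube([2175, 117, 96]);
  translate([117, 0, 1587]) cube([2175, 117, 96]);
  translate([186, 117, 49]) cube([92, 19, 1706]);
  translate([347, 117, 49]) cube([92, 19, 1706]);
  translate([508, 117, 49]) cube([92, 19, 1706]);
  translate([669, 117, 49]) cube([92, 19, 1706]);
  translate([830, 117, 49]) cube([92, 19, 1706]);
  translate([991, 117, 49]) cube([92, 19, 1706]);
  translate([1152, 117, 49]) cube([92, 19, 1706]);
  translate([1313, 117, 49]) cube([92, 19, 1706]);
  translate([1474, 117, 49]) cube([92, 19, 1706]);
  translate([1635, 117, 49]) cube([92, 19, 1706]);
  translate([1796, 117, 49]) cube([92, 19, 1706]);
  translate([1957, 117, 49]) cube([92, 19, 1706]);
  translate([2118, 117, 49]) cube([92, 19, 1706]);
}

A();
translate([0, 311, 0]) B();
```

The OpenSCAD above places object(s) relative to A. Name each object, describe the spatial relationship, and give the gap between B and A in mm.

A is a picture frame. B is a fence section. The fence section is on the floor beside the picture frame on its +y side. The gap between the fence section and the picture frame is 290 mm.

The fence section's nearest face is 290 mm from the picture frame's +y face.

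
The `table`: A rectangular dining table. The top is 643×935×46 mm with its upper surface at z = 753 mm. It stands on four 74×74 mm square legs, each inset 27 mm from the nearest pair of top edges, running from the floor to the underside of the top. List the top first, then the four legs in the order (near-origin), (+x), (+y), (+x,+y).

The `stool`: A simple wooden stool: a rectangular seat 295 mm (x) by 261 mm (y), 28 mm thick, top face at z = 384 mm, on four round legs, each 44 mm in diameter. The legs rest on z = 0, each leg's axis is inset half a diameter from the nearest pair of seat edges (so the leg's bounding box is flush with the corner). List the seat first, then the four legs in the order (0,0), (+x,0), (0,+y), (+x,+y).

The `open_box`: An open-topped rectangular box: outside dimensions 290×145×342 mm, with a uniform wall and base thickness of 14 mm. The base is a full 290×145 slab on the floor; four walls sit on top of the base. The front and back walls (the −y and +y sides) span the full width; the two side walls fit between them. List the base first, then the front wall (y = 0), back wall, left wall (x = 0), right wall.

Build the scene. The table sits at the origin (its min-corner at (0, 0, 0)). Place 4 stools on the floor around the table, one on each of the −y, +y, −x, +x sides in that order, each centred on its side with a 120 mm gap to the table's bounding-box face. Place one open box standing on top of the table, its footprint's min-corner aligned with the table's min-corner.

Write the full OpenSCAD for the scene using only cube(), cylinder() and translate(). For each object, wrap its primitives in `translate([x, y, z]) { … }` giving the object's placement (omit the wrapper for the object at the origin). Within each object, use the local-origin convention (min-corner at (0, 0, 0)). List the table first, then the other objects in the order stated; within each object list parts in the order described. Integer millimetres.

translate([0, 0, 707]) cube([643, 935, 46]);
translate([27, 27, 0]) cube([74, 74, 707]);
translate([542, 27, 0]) cube([74, 74, 707]);
translate([27, 834, 0]) cube([74, 74, 707]);
translate([542, 834, 0]) cube([74, 74, 707]);
translate([174, -381, 0]) {
  translate([0, 0, 356]) cube([295, 261, 28]);
  translate([22, 22, 0]) cylinder(h = 356, r = 22);
  translate([273, 22, 0]) cylinder(h = 356, r = 22);
  translate([22, 239, 0]) cylinder(h = 356, r = 22);
  translate([273, 239, 0]) cylinder(h = 356, r = 22);
}
translate([174, 1055, 0]) {
  translate([0, 0, 356]) cube([295, 261, 28]);
  translate([22, 22, 0]) cylinder(h = 356, r = 22);
  translate([273, 22, 0]) cylinder(h = 356, r = 22);
  translate([22, 239, 0]) cylinder(h = 356, r = 22);
  translate([273, 239, 0]) cylinder(h = 356, r = 22);
}
translate([-415, 337, 0]) {
  translate([0, 0, 356]) cube([295, 261, 28]);
  translate([22, 22, 0]) cylinder(h = 356, r = 22);
  translate([273, 22, 0]) cylinder(h = 356, r = 22);
  translate([22, 239, 0]) cylinder(h = 356, r = 22);
  translate([273, 239, 0]) cylinder(h = 356, r = 22);
}
translate([763, 337, 0]) {
  translate([0, 0, 356]) cube([295, 261, 28]);
  translate([22, 22, 0]) cylinder(h = 356, r = 22);
  translate([273, 22, 0]) cylinder(h = 356, r = 22);
  translate([22, 239, 0]) cylinder(h = 356, r = 22);
  translate([273, 239, 0]) cylinder(h = 356, r = 22);
}
translate([0, 0, 753]) {
  cube([290, 145, 14]);
  translate([0, 0, 14]) cube([290, 14, 328]);
  translate([0, 131, 14]) cube([290, 14, 328]);
  translate([0, 14, 14]) cube([14, 117, 328]);
  translate([276, 14, 14]) cube([14, 117, 328]);
}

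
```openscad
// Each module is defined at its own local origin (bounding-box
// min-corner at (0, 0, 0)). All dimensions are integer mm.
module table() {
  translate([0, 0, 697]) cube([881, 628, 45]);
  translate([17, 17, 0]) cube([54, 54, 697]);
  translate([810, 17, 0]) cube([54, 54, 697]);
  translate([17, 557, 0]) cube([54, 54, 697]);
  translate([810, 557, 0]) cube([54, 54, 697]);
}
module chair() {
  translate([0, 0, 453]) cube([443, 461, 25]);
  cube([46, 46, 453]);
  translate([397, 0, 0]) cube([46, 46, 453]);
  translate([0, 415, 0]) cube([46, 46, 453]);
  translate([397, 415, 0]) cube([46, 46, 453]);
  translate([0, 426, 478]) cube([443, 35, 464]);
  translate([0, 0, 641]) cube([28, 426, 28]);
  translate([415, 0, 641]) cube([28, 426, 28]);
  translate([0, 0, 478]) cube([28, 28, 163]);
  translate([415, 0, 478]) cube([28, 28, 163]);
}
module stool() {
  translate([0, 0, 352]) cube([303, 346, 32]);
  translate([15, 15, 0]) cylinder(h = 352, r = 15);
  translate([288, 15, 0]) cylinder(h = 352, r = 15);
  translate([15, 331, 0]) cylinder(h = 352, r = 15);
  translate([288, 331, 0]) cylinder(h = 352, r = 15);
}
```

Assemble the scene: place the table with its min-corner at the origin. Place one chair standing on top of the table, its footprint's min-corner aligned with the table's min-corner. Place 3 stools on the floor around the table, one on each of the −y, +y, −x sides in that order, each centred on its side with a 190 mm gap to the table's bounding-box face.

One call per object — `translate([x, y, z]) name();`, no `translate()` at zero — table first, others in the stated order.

table();
translate([0, 0, 742]) chair();
translate([289, -536, 0]) stool();
translate([289, 818, 0]) stool();
translate([-493, 141, 0]) stool();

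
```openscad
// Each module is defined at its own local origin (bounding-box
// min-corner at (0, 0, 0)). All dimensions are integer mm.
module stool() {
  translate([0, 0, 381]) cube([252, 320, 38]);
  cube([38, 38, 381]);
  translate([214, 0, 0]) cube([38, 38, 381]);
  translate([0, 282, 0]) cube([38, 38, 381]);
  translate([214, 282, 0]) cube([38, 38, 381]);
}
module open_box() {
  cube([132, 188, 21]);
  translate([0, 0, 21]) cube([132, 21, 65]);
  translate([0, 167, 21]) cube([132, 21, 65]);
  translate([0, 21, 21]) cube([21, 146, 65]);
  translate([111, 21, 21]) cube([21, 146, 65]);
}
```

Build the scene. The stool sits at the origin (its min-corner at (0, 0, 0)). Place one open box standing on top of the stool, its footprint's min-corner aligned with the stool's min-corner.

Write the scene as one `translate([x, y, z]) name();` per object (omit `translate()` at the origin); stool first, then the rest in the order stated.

stool();
translate([0, 0, 419]) open_box();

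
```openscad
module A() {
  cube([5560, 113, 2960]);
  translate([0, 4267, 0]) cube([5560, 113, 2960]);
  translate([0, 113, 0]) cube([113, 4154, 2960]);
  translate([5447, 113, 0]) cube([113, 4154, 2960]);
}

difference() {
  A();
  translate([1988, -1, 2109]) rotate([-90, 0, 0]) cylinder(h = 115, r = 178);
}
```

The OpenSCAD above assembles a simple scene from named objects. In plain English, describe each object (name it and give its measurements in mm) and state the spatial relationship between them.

A is the wall frame of a small rectangular building: four walls, each 2960 mm tall and 113 mm thick, enclosing a footprint 5560 mm (x) by 4380 mm (y) outside-to-outside, with no floor or roof. The front and back walls (the −y and +y sides) span the full width; the two side walls fit between them.

The house frame has a circular hole of radius 178 mm through its front wall, centred at (x = 1988, z = 2109).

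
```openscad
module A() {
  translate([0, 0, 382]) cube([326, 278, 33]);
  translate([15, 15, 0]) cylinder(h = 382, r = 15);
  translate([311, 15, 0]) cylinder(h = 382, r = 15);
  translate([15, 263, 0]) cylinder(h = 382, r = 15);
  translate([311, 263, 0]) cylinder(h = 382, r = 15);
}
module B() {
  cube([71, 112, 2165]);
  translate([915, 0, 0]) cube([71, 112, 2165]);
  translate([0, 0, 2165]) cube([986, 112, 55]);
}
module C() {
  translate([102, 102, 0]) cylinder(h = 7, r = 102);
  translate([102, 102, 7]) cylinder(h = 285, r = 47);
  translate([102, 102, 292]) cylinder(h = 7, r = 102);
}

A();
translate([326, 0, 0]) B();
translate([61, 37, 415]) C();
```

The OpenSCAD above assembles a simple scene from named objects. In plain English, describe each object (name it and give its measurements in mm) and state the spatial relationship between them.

A is a simple wooden stool: a rectangular seat 326 mm (x) by 278 mm (y), 33 mm thick, top face at z = 415 mm, on four round legs, each 30 mm in diameter. The legs rest on z = 0, each leg's axis is inset half a diameter from the nearest pair of seat edges (so the leg's bounding box is flush with the corner).

B is a door frame. The clear opening is 844 mm wide and 2165 mm high. Two 71 mm wide jambs, 112 mm deep, stand either side of the opening from the floor to the top of the opening. A 55 mm thick head sits across the top of both jambs, spanning the full outside width of the frame.

C is a spool: two coaxial disc flanges of radius 102 mm and thickness 7 mm, joined by a core cylinder of radius 47 mm and height 285 mm. The lower flange rests on z = 0 and the three cylinders share a vertical axis.

The door frame is against the stool's +x side, with their −y faces flush. The spool is on top of the stool, centred.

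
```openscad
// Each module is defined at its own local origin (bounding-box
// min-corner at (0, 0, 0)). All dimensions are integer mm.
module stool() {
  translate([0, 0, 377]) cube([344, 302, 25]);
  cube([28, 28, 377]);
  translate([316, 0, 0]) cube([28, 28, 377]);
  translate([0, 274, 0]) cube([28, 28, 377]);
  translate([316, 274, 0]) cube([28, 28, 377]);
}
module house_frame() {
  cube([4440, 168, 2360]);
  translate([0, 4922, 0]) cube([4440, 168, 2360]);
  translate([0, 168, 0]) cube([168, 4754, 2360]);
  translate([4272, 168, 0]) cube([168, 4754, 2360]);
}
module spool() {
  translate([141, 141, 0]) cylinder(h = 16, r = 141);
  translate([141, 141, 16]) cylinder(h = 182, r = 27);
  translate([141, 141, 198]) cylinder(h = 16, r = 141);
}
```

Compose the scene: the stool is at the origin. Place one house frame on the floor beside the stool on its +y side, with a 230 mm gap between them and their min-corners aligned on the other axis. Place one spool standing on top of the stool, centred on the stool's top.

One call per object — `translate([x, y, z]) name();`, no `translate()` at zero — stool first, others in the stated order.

stool();
translate([0, 532, 0]) house_frame();
translate([31, 10, 402]) spool();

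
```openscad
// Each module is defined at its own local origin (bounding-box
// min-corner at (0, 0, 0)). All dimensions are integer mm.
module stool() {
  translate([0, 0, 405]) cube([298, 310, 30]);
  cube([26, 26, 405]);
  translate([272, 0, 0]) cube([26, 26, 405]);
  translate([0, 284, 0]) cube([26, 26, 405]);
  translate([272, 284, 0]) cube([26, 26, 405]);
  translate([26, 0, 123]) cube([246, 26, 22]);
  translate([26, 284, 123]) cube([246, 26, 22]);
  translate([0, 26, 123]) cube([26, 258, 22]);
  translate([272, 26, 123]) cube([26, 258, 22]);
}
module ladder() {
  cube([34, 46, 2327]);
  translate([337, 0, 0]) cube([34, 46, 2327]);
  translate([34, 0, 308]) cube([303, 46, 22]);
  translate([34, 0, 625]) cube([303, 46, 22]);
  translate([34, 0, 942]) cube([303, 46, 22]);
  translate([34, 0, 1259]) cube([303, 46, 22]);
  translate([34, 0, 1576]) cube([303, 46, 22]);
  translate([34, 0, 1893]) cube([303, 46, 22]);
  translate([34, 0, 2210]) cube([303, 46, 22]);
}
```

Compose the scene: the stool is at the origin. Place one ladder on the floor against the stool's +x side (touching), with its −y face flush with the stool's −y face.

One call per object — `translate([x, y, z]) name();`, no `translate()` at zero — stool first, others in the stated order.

stool();
translate([298, 0, 0]) ladder();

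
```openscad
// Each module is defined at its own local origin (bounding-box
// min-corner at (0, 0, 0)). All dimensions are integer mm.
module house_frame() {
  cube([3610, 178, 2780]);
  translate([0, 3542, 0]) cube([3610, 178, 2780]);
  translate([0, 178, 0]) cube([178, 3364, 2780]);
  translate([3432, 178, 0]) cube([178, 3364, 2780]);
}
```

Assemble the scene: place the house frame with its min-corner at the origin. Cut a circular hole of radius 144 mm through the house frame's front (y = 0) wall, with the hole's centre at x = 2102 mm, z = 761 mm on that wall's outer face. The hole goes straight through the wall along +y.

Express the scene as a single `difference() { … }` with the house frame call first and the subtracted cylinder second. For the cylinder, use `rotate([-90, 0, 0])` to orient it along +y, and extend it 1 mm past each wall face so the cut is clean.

difference() {
  house_frame();
  translate([2102, -1, 761]) rotate([-90, 0, 0]) cylinder(h = 180, r = 144);
}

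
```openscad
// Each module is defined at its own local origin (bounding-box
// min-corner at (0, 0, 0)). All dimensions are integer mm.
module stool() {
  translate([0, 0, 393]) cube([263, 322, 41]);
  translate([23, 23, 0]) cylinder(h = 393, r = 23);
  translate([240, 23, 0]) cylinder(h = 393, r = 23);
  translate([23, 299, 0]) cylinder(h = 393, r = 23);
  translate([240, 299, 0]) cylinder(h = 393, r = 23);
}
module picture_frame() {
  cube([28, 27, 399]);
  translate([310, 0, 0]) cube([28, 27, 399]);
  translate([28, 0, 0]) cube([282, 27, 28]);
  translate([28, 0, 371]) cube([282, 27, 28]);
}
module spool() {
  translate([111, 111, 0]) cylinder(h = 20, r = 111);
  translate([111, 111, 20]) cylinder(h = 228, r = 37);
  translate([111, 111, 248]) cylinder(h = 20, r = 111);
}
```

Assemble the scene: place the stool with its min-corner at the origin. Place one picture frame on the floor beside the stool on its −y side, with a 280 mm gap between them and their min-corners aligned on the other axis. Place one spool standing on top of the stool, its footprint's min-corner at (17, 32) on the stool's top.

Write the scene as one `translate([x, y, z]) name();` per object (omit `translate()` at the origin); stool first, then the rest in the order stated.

stool();
translate([0, -307, 0]) picture_frame();
translate([17, 32, 434]) spool();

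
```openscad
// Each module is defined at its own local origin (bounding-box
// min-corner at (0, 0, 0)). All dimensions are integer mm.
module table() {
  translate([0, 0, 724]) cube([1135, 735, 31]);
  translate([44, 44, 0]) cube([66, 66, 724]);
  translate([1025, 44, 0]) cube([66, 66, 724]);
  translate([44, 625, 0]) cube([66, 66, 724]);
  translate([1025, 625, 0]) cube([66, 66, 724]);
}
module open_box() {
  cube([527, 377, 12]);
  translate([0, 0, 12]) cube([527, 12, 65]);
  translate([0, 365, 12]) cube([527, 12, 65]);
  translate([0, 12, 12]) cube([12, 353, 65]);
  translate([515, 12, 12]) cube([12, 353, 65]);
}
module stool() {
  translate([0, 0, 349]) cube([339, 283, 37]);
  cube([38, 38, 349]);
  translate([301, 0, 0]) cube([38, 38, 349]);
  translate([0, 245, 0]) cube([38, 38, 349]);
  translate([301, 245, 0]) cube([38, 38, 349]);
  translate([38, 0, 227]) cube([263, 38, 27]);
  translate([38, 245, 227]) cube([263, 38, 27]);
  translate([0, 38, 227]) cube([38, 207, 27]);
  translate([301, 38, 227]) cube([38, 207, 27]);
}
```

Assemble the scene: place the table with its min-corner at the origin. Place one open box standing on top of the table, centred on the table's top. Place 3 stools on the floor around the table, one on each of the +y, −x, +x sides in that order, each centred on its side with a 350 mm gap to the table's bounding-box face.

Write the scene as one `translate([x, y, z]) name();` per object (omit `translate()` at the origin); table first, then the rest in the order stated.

table();
translate([304, 179, 755]) open_box();
translate([398, 1085, 0]) stool();
translate([-689, 226, 0]) stool();
translate([1485, 226, 0]) stool();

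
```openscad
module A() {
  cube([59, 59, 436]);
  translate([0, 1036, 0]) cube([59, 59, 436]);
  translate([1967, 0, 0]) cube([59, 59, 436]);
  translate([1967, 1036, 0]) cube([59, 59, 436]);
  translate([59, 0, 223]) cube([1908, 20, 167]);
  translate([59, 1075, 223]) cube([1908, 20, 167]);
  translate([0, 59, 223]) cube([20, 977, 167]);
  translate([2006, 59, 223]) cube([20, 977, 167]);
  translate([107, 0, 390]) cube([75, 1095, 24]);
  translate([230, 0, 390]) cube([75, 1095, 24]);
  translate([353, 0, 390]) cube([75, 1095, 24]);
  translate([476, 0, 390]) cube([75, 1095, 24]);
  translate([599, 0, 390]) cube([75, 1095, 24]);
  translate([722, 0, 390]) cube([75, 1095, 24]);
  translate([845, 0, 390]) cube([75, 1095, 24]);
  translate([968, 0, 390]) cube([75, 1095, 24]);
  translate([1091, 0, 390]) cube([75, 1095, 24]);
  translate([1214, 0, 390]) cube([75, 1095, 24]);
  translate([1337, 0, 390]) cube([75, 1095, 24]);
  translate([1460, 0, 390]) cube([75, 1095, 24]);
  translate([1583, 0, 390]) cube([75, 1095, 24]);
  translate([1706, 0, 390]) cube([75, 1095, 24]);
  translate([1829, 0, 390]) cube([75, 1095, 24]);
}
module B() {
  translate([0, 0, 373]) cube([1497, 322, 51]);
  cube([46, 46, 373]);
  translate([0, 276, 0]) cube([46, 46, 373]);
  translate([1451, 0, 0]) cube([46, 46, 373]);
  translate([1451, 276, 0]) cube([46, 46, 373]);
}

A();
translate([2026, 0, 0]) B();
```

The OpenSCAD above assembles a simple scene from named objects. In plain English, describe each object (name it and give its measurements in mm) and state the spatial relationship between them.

A is a bed frame 2026 mm long (x) by 1095 mm wide (y). Four 59×59 mm corner posts, 436 mm tall, at the corners of the footprint. Four rails of 20 mm thickness and 167 mm height run between adjacent posts with their undersides at z = 223 mm, their outer faces flush with the outside of the frame (the two x-running rails run between the posts' inner faces; the two y-running rails run between the posts' inner faces). 15 slats, each 75 mm wide (x) and 24 mm thick, lie across the top of the two x-running rails, running the full 1095 mm width of the frame in y; the slats are evenly spaced along x between the inner faces of the end posts with equal gaps (rounded down to the nearest mm) at the −x end and between each pair — any rounding remainder accumulates at the +x end.

B is a long wooden bench with a 1497 mm (x) × 322 mm (y) seat, 51 mm thick, its top surface 424 mm above the floor. Four 46 mm square legs at the seat corners, flush with the edges, run from z = 0 to the seat underside.

The bench is against the bed frame's +x side, with their −y faces flush.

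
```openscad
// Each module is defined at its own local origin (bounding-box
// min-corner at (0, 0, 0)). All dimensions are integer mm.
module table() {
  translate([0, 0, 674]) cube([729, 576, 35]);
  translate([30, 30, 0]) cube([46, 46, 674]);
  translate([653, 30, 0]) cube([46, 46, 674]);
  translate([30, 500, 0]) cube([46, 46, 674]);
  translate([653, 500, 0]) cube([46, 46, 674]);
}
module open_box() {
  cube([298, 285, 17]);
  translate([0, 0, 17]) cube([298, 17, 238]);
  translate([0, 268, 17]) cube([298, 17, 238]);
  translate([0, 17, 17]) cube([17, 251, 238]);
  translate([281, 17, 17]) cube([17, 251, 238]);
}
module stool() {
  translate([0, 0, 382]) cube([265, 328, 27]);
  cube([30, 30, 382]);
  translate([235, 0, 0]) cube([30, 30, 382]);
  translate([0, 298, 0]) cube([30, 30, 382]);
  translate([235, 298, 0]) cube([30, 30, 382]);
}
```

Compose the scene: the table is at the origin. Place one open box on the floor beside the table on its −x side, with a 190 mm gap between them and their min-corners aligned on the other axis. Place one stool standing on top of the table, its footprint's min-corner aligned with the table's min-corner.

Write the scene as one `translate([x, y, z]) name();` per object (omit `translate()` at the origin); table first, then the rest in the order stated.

table();
translate([-488, 0, 0]) open_box();
translate([0, 0, 709]) stool();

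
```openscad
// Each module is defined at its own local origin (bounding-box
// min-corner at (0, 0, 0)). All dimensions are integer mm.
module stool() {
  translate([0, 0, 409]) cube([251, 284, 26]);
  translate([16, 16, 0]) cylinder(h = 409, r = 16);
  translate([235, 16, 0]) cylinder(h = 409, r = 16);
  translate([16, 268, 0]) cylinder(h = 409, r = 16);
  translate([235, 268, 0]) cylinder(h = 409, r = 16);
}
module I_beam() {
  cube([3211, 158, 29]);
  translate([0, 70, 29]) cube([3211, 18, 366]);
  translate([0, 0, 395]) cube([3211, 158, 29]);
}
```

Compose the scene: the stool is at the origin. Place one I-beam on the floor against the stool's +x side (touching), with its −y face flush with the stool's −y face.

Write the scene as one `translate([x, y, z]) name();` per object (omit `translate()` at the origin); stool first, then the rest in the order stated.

stool();
translate([251, 0, 0]) I_beam();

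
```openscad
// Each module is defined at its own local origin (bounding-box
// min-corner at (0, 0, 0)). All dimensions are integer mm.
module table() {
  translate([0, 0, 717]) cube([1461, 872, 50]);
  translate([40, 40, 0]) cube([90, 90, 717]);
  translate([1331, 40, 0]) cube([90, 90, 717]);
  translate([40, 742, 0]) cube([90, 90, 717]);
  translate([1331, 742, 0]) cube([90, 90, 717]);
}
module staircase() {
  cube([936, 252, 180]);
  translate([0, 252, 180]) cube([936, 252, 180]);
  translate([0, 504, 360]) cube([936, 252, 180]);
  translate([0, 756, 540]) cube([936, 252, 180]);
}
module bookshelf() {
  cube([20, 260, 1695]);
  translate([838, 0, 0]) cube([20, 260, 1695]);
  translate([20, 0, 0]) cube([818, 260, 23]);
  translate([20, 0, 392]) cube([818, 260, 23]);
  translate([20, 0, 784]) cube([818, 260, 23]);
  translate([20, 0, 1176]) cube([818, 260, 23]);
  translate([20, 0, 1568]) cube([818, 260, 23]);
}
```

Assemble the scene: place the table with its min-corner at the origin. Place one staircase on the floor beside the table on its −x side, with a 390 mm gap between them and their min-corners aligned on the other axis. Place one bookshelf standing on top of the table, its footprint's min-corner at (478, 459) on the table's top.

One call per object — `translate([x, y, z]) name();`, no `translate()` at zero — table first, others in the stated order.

table();
translate([-1326, 0, 0]) staircase();
translate([478, 459, 767]) bookshelf();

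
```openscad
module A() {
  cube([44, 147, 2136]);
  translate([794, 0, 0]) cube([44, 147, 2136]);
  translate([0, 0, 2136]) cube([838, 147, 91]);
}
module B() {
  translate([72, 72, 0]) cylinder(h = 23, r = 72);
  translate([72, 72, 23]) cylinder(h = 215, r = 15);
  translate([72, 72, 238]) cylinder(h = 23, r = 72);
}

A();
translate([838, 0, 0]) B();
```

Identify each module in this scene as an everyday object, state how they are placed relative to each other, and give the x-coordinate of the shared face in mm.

The door frame's +x face and the spool's −x face are both at x = 838 mm.

A is a door frame. B is a spool. The spool is against the door frame's +x side, with their −y faces flush. The x-coordinate of the shared face is 838 mm.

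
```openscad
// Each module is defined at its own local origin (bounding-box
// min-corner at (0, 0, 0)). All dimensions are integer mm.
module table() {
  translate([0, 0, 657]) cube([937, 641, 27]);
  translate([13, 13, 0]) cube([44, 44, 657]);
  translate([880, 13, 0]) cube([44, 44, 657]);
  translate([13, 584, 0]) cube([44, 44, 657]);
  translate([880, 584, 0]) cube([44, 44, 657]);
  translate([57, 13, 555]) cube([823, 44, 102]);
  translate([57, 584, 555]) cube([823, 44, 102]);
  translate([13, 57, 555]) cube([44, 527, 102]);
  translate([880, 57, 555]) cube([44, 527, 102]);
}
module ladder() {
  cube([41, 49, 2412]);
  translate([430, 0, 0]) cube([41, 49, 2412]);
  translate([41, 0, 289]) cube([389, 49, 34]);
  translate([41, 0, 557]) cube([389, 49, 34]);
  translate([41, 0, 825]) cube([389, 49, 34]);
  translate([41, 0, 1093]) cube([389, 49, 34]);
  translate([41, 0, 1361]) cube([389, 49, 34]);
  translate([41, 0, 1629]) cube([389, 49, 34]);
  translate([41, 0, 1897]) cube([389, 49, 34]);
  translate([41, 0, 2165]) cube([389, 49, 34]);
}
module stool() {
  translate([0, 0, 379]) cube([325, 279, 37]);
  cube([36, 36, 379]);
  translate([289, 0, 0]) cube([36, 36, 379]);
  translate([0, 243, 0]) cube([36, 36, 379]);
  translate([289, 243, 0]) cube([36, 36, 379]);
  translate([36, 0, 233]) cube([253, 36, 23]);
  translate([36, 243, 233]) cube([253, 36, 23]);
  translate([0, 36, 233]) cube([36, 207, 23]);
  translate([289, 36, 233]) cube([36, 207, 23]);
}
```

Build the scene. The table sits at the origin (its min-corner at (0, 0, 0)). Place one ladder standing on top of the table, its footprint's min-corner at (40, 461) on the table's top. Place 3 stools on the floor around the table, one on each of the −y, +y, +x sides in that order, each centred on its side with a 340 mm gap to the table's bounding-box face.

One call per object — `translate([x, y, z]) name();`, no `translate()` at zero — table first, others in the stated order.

table();
translate([40, 461, 684]) ladder();
translate([306, -619, 0]) stool();
translate([306, 981, 0]) stool();
translate([1277, 181, 0]) stool();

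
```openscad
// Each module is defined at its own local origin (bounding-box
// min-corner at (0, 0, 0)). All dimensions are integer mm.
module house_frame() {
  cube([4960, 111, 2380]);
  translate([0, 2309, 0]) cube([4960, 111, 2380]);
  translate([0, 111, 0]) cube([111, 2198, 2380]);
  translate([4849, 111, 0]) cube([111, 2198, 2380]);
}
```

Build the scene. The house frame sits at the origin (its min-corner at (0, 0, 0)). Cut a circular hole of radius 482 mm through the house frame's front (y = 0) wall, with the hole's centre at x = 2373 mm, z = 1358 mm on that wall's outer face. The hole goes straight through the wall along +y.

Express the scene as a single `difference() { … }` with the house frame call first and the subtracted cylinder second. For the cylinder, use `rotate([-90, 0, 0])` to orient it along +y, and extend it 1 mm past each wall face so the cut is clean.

difference() {
  house_frame();
  translate([2373, -1, 1358]) rotate([-90, 0, 0]) cylinder(h = 113, r = 482);
}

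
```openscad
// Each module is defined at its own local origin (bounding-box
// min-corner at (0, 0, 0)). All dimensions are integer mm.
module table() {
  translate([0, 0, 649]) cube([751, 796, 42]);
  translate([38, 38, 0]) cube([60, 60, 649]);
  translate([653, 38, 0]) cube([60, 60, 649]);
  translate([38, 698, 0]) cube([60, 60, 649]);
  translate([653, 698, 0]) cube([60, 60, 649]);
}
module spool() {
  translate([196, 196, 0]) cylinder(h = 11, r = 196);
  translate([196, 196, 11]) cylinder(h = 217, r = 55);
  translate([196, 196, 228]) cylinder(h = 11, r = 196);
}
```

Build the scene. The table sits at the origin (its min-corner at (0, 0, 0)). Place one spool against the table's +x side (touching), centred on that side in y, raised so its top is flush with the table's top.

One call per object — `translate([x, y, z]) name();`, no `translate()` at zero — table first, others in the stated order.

table();
translate([751, 202, 452]) spool();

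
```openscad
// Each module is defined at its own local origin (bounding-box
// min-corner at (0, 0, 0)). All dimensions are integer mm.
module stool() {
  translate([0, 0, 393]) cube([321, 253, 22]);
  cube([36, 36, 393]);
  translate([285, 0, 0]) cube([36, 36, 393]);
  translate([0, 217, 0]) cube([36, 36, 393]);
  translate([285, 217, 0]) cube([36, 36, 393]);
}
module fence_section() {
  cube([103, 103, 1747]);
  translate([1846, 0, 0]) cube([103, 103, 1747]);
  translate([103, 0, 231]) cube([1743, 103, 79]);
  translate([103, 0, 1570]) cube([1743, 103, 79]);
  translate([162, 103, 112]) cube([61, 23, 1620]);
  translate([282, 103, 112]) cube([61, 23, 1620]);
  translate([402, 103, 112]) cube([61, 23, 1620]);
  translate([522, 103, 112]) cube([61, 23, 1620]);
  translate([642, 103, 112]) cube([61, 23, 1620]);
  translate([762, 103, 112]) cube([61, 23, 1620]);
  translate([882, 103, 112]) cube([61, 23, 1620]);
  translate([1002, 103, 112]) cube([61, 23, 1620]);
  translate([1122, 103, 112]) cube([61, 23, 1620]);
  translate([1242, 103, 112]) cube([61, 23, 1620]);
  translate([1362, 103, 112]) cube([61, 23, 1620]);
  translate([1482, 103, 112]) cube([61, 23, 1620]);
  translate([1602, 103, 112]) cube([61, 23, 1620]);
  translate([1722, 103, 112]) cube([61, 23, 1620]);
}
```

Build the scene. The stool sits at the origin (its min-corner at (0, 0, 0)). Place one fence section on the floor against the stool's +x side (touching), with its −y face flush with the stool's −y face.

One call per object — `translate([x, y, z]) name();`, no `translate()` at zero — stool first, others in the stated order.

stool();
translate([321, 0, 0]) fence_section();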